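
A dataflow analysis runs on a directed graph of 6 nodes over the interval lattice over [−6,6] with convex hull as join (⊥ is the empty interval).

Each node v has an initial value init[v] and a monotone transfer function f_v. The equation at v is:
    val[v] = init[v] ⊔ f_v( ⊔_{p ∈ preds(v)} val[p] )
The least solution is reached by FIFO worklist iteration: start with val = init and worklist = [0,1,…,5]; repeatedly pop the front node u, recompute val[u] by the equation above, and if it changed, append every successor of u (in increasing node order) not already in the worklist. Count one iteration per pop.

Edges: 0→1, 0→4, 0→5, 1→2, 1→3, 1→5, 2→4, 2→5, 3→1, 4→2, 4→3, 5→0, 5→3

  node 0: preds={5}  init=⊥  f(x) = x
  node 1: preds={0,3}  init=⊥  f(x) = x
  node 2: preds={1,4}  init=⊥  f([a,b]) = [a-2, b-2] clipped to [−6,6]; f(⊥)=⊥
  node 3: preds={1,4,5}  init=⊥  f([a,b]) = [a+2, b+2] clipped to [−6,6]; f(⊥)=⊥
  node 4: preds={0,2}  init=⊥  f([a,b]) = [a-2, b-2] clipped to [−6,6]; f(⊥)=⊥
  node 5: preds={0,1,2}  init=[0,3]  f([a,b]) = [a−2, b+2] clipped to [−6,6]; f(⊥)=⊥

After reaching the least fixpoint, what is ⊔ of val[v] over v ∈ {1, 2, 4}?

[-6,6]

Trace (22 dequeues):
  [1] u=0 | in [0,3] | out [0,3] | prev ⊥ | push {}
  [2] u=1 | in [0,3] | out [0,3] | prev ⊥ | push {}
  [3] u=2 | in [0,3] | out [-2,1] | prev ⊥ | push {}
  [4] u=3 | in [0,3] | out [2,5] | prev ⊥ | push {1}
  [5] u=4 | in [-2,3] | out [-4,1] | prev ⊥ | push {2,3}
  [6] u=5 | in [-2,3] | out [-4,5] | prev [0,3] | push {0}
  [7] u=1 | in [0,5] | out [0,5] | prev [0,3] | push {5}
  [8] u=2 | in [-4,5] | out [-6,3] | prev [-2,1] | push {4}
  [9] u=3 | in [-4,5] | out [-2,6] | prev [2,5] | push {1}
  [10] u=0 | in [-4,5] | out [-4,5] | prev [0,3] | push {}
  [11] u=5 | in [-6,5] | out [-6,6] | prev [-4,5] | push {0,3}
  [12] u=4 | in [-6,5] | out [-6,3] | prev [-4,1] | push {2}
  [13] u=1 | in [-4,6] | out [-4,6] | prev [0,5] | push {5}
  [14] u=0 | in [-6,6] | out [-6,6] | prev [-4,5] | push {1,4}
  [15] u=3 | in [-6,6] | out [-4,6] | prev [-2,6] | push {}
  [16] u=2 | in [-6,6] | out [-6,4] | prev [-6,3] | push {}
  [17] u=5 | in [-6,6] | out [-6,6] | ==
  [18] u=1 | in [-6,6] | out [-6,6] | prev [-4,6] | push {2,3,5}
  [19] u=4 | in [-6,6] | out [-6,4] | prev [-6,3] | push {}
  [20] u=2 | in [-6,6] | out [-6,4] | ==
  [21] u=3 | in [-6,6] | out [-4,6] | ==
  [22] u=5 | in [-6,6] | out [-6,6] | ==

Converged values:
  [0] [-6,6]
  [1] [-6,6]
  [2] [-6,4]
  [3] [-4,6]
  [4] [-6,4]
  [5] [-6,6]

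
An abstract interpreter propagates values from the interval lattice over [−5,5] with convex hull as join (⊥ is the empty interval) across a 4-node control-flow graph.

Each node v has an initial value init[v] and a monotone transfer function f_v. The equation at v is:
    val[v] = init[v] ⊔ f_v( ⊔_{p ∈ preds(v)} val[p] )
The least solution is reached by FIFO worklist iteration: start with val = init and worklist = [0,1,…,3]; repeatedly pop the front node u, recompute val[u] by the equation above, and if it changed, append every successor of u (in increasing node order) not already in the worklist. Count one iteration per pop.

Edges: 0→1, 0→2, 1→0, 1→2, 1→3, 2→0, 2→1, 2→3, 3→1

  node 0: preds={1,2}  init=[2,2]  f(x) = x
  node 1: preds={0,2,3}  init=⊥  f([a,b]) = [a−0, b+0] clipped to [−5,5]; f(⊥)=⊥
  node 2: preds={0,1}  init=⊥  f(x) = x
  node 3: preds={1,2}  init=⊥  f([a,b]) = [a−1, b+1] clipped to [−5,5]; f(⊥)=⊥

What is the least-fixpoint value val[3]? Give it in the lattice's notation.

Trace (35 dequeues):
  [1] u=0 | in ⊥ | out [2,2] | ==
  [2] u=1 | in [2,2] | out [2,2] | prev ⊥ | push {0}
  [3] u=2 | in [2,2] | out [2,2] | prev ⊥ | push {1}
  [4] u=3 | in [2,2] | out [1,3] | prev ⊥ | push {}
  [5] u=0 | in [2,2] | out [2,2] | ==
  [6] u=1 | in [1,3] | out [1,3] | prev [2,2] | push {0,2,3}
  [7] u=0 | in [1,3] | out [1,3] | prev [2,2] | push {1}
  [8] u=2 | in [1,3] | out [1,3] | prev [2,2] | push {0}
  [9] u=3 | in [1,3] | out [0,4] | prev [1,3] | push {}
  [10] u=1 | in [0,4] | out [0,4] | prev [1,3] | push {2,3}
  [11] u=0 | in [0,4] | out [0,4] | prev [1,3] | push {1}
  [12] u=2 | in [0,4] | out [0,4] | prev [1,3] | push {0}
  [13] u=3 | in [0,4] | out [-1,5] | prev [0,4] | push {}
  [14] u=1 | in [-1,5] | out [-1,5] | prev [0,4] | push {2,3}
  [15] u=0 | in [-1,5] | out [-1,5] | prev [0,4] | push {1}
  [16] u=2 | in [-1,5] | out [-1,5] | prev [0,4] | push {0}
  [17] u=3 | in [-1,5] | out [-2,5] | prev [-1,5] | push {}
  [18] u=1 | in [-2,5] | out [-2,5] | prev [-1,5] | push {2,3}
  [19] u=0 | in [-2,5] | out [-2,5] | prev [-1,5] | push {1}
  [20] u=2 | in [-2,5] | out [-2,5] | prev [-1,5] | push {0}
  [21] u=3 | in [-2,5] | out [-3,5] | prev [-2,5] | push {}
  [22] u=1 | in [-3,5] | out [-3,5] | prev [-2,5] | push {2,3}
  [23] u=0 | in [-3,5] | out [-3,5] | prev [-2,5] | push {1}
  [24] u=2 | in [-3,5] | out [-3,5] | prev [-2,5] | push {0}
  [25] u=3 | in [-3,5] | out [-4,5] | prev [-3,5] | push {}
  [26] u=1 | in [-4,5] | out [-4,5] | prev [-3,5] | push {2,3}
  [27] u=0 | in [-4,5] | out [-4,5] | prev [-3,5] | push {1}
  [28] u=2 | in [-4,5] | out [-4,5] | prev [-3,5] | push {0}
  [29] u=3 | in [-4,5] | out [-5,5] | prev [-4,5] | push {}
  [30] u=1 | in [-5,5] | out [-5,5] | prev [-4,5] | push {2,3}
  [31] u=0 | in [-5,5] | out [-5,5] | prev [-4,5] | push {1}
  [32] u=2 | in [-5,5] | out [-5,5] | prev [-4,5] | push {0}
  [33] u=3 | in [-5,5] | out [-5,5] | ==
  [34] u=1 | in [-5,5] | out [-5,5] | ==
  [35] u=0 | in [-5,5] | out [-5,5] | ==

Converged values:
  [0] [-5,5]
  [1] [-5,5]
  [2] [-5,5]
  [3] [-5,5]

[-5,5]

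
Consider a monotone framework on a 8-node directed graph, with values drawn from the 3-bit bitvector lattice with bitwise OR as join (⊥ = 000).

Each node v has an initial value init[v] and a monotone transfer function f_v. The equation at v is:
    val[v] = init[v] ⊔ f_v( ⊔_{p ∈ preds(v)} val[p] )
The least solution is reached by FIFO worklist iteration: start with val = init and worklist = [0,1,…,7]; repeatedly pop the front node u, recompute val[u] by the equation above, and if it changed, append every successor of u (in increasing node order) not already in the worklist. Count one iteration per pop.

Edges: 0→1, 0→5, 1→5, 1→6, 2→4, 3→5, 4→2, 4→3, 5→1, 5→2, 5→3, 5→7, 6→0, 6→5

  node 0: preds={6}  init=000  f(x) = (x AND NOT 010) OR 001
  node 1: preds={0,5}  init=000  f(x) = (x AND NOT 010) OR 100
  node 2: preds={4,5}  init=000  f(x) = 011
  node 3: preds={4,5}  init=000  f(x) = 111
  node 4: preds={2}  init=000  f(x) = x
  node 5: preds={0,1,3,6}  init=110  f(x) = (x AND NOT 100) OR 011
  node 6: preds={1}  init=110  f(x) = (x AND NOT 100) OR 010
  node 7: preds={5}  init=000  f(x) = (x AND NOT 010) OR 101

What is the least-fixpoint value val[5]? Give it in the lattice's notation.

111

Iteration log — 13 steps:
  step 1. node 0  ⊔preds=110  new=101  old=000  +wl: 
  step 2. node 1  ⊔preds=111  new=101  old=000  +wl: 
  step 3. node 2  ⊔preds=110  new=011  old=000  +wl: 
  step 4. node 3  ⊔preds=110  new=111  old=000  +wl: 
  step 5. node 4  ⊔preds=011  new=011  old=000  +wl: 2,3
  step 6. node 5  ⊔preds=111  new=111  old=110  +wl: 1
  step 7. node 6  ⊔preds=101  new=111  old=110  +wl: 0,5
  step 8. node 7  ⊔preds=111  new=101  old=000  +wl: 
  step 9. node 2  ⊔preds=111  new=011  stable
  step 10. node 3  ⊔preds=111  new=111  stable
  step 11. node 1  ⊔preds=111  new=101  stable
  step 12. node 0  ⊔preds=111  new=101  stable
  step 13. node 5  ⊔preds=111  new=111  stable

Least fixpoint reached:
  node 0: 101
  node 1: 101
  node 2: 011
  node 3: 111
  node 4: 011
  node 5: 111
  node 6: 111
  node 7: 101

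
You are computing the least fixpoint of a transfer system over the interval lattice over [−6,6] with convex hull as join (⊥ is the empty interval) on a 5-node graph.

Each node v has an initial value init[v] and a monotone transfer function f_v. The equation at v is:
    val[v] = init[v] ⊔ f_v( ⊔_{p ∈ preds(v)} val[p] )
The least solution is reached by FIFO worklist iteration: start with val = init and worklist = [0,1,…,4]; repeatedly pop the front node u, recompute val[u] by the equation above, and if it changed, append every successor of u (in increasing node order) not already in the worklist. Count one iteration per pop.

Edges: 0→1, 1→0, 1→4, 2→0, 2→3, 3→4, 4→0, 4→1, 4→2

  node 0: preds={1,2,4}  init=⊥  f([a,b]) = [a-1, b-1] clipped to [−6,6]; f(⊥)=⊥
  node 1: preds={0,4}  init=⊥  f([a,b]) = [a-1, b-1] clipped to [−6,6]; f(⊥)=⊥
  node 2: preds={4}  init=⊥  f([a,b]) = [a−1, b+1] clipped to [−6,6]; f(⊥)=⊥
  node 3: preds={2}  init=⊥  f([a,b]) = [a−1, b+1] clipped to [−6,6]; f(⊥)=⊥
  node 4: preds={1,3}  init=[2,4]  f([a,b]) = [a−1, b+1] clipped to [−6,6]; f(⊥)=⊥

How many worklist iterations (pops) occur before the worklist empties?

22

Trace (22 dequeues):
  [1] u=0 | in [2,4] | out [1,3] | prev ⊥ | push {}
  [2] u=1 | in [1,4] | out [0,3] | prev ⊥ | push {0}
  [3] u=2 | in [2,4] | out [1,5] | prev ⊥ | push {}
  [4] u=3 | in [1,5] | out [0,6] | prev ⊥ | push {}
  [5] u=4 | in [0,6] | out [-1,6] | prev [2,4] | push {1,2}
  [6] u=0 | in [-1,6] | out [-2,5] | prev [1,3] | push {}
  [7] u=1 | in [-2,6] | out [-3,5] | prev [0,3] | push {0,4}
  [8] u=2 | in [-1,6] | out [-2,6] | prev [1,5] | push {3}
  [9] u=0 | in [-3,6] | out [-4,5] | prev [-2,5] | push {1}
  [10] u=4 | in [-3,6] | out [-4,6] | prev [-1,6] | push {0,2}
  [11] u=3 | in [-2,6] | out [-3,6] | prev [0,6] | push {4}
  [12] u=1 | in [-4,6] | out [-5,5] | prev [-3,5] | push {}
  [13] u=0 | in [-5,6] | out [-6,5] | prev [-4,5] | push {1}
  [14] u=2 | in [-4,6] | out [-5,6] | prev [-2,6] | push {0,3}
  [15] u=4 | in [-5,6] | out [-6,6] | prev [-4,6] | push {2}
  [16] u=1 | in [-6,6] | out [-6,5] | prev [-5,5] | push {4}
  [17] u=0 | in [-6,6] | out [-6,5] | ==
  [18] u=3 | in [-5,6] | out [-6,6] | prev [-3,6] | push {}
  [19] u=2 | in [-6,6] | out [-6,6] | prev [-5,6] | push {0,3}
  [20] u=4 | in [-6,6] | out [-6,6] | ==
  [21] u=0 | in [-6,6] | out [-6,5] | ==
  [22] u=3 | in [-6,6] | out [-6,6] | ==

Converged values:
  [0] [-6,5]
  [1] [-6,5]
  [2] [-6,6]
  [3] [-6,6]
  [4] [-6,6]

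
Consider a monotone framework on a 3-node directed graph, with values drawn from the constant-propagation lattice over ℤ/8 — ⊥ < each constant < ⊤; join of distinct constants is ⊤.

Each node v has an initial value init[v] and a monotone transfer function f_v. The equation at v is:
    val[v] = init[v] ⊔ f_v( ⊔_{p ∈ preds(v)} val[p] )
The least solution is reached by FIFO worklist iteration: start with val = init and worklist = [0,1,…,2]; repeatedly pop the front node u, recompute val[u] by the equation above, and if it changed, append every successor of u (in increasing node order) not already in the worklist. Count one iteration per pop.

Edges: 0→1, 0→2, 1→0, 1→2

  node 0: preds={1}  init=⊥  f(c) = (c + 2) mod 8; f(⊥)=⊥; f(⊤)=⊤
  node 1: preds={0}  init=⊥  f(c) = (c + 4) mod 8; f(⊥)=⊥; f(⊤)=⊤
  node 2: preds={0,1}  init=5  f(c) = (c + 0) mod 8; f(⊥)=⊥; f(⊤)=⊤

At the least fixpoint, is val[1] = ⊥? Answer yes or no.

Worklist (3 pops):
  #1 pop 0: in=⊥ → ⊥ (no change)
  #2 pop 1: in=⊥ → ⊥ (no change)
  #3 pop 2: in=⊥ → 5 (no change)

Fixpoint:
  val[0] = ⊥
  val[1] = ⊥
  val[2] = 5

yes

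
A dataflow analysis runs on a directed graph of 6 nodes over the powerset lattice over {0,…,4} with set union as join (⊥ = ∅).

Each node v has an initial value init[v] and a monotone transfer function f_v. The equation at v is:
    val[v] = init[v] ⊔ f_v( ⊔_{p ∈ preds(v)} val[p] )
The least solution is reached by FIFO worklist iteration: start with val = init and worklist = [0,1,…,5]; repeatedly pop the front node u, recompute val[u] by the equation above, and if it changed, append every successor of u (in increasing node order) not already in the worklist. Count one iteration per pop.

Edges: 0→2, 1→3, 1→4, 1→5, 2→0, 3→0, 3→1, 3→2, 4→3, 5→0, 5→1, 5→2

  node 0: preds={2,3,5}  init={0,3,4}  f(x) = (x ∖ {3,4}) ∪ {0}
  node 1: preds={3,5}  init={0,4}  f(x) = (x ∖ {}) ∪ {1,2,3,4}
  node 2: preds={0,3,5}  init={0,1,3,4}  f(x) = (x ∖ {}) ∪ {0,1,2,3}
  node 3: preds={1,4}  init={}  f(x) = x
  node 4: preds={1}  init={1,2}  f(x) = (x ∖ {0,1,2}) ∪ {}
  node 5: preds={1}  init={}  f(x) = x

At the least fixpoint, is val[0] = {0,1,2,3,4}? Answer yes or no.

yes

Worklist (10 pops):
  #1 pop 0: in={0,1,3,4} → {0,1,3,4} (was {0,3,4}); enqueue []
  #2 pop 1: in={} → {0,1,2,3,4} (was {0,4}); enqueue []
  #3 pop 2: in={0,1,3,4} → {0,1,2,3,4} (was {0,1,3,4}); enqueue [0]
  #4 pop 3: in={0,1,2,3,4} → {0,1,2,3,4} (was {}); enqueue [1,2]
  #5 pop 4: in={0,1,2,3,4} → {1,2,3,4} (was {1,2}); enqueue [3]
  #6 pop 5: in={0,1,2,3,4} → {0,1,2,3,4} (was {}); enqueue []
  #7 pop 0: in={0,1,2,3,4} → {0,1,2,3,4} (was {0,1,3,4}); enqueue []
  #8 pop 1: in={0,1,2,3,4} → {0,1,2,3,4} (no change)
  #9 pop 2: in={0,1,2,3,4} → {0,1,2,3,4} (no change)
  #10 pop 3: in={0,1,2,3,4} → {0,1,2,3,4} (no change)

Fixpoint:
  val[0] = {0,1,2,3,4}
  val[1] = {0,1,2,3,4}
  val[2] = {0,1,2,3,4}
  val[3] = {0,1,2,3,4}
  val[4] = {1,2,3,4}
  val[5] = {0,1,2,3,4}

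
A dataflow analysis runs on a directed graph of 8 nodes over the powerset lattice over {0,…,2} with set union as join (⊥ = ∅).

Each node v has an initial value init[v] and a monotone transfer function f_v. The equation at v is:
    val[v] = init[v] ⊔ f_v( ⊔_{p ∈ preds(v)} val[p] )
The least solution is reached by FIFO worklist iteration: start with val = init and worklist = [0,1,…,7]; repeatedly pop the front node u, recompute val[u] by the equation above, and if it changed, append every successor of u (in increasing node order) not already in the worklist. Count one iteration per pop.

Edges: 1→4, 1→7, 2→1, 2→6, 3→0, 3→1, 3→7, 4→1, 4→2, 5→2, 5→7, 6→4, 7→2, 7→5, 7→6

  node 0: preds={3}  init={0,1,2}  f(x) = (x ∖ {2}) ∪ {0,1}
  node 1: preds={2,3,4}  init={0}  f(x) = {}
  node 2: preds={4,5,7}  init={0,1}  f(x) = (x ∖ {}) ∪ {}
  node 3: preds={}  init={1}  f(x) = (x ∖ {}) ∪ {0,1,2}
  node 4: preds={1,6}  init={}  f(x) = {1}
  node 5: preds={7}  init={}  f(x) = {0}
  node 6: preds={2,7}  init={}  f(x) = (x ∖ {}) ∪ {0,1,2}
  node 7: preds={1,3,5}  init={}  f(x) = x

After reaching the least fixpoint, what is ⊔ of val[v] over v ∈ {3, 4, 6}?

Worklist (15 pops):
  #1 pop 0: in={1} → {0,1,2} (no change)
  #2 pop 1: in={0,1} → {0} (no change)
  #3 pop 2: in={} → {0,1} (no change)
  #4 pop 3: in={} → {0,1,2} (was {1}); enqueue [0,1]
  #5 pop 4: in={0} → {1} (was {}); enqueue [2]
  #6 pop 5: in={} → {0} (was {}); enqueue []
  #7 pop 6: in={0,1} → {0,1,2} (was {}); enqueue [4]
  #8 pop 7: in={0,1,2} → {0,1,2} (was {}); enqueue [5,6]
  #9 pop 0: in={0,1,2} → {0,1,2} (no change)
  #10 pop 1: in={0,1,2} → {0} (no change)
  #11 pop 2: in={0,1,2} → {0,1,2} (was {0,1}); enqueue [1]
  #12 pop 4: in={0,1,2} → {1} (no change)
  #13 pop 5: in={0,1,2} → {0} (no change)
  #14 pop 6: in={0,1,2} → {0,1,2} (no change)
  #15 pop 1: in={0,1,2} → {0} (no change)

Fixpoint:
  val[0] = {0,1,2}
  val[1] = {0}
  val[2] = {0,1,2}
  val[3] = {0,1,2}
  val[4] = {1}
  val[5] = {0}
  val[6] = {0,1,2}
  val[7] = {0,1,2}

{0,1,2}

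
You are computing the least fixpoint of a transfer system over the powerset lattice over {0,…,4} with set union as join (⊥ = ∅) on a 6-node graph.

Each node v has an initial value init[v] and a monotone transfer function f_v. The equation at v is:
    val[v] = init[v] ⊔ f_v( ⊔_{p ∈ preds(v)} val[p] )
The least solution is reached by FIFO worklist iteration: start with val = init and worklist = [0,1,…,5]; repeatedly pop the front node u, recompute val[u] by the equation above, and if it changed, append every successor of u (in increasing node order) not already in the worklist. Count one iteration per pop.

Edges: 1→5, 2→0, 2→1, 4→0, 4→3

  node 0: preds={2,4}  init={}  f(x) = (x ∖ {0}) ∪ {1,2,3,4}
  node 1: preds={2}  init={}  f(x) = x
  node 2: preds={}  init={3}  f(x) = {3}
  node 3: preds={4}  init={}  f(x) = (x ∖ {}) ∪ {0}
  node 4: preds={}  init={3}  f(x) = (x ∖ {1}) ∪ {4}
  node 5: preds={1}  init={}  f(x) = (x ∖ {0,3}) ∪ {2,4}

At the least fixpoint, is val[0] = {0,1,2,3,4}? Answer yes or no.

Worklist (8 pops):
  #1 pop 0: in={3} → {1,2,3,4} (was {}); enqueue []
  #2 pop 1: in={3} → {3} (was {}); enqueue []
  #3 pop 2: in={} → {3} (no change)
  #4 pop 3: in={3} → {0,3} (was {}); enqueue []
  #5 pop 4: in={} → {3,4} (was {3}); enqueue [0,3]
  #6 pop 5: in={3} → {2,4} (was {}); enqueue []
  #7 pop 0: in={3,4} → {1,2,3,4} (no change)
  #8 pop 3: in={3,4} → {0,3,4} (was {0,3}); enqueue []

Fixpoint:
  val[0] = {1,2,3,4}
  val[1] = {3}
  val[2] = {3}
  val[3] = {0,3,4}
  val[4] = {3,4}
  val[5] = {2,4}

no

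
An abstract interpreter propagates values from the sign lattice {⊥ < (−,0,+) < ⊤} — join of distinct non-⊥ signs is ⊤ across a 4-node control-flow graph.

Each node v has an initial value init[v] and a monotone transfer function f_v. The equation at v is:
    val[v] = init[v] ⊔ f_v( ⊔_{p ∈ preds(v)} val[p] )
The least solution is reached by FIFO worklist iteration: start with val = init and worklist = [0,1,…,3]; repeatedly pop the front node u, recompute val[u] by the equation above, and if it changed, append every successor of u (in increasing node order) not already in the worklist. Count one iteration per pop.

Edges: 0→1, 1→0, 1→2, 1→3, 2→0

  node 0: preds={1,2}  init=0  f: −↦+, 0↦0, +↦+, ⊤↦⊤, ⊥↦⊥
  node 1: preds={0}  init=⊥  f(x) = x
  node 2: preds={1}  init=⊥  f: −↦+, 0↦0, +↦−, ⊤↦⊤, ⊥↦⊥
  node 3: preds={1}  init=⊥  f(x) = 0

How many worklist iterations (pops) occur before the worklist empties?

Trace (5 dequeues):
  [1] u=0 | in ⊥ | out 0 | ==
  [2] u=1 | in 0 | out 0 | prev ⊥ | push {0}
  [3] u=2 | in 0 | out 0 | prev ⊥ | push {}
  [4] u=3 | in 0 | out 0 | prev ⊥ | push {}
  [5] u=0 | in 0 | out 0 | ==

Converged values:
  [0] 0
  [1] 0
  [2] 0
  [3] 0

5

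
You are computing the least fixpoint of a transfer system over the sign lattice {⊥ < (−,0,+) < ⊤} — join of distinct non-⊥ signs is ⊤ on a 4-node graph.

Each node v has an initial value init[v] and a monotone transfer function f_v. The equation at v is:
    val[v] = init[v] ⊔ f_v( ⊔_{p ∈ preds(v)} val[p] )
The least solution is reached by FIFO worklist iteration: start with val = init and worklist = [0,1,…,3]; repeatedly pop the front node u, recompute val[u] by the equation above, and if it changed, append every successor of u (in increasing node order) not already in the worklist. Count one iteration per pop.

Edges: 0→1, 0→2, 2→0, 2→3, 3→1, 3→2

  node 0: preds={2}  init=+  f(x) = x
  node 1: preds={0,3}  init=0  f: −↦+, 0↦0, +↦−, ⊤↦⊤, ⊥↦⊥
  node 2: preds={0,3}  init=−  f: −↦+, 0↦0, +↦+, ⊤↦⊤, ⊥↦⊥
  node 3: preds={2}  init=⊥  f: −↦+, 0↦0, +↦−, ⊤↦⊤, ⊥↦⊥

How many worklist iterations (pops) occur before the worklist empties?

7

Trace (7 dequeues):
  [1] u=0 | in − | out ⊤ | prev + | push {}
  [2] u=1 | in ⊤ | out ⊤ | prev 0 | push {}
  [3] u=2 | in ⊤ | out ⊤ | prev − | push {0}
  [4] u=3 | in ⊤ | out ⊤ | prev ⊥ | push {1,2}
  [5] u=0 | in ⊤ | out ⊤ | ==
  [6] u=1 | in ⊤ | out ⊤ | ==
  [7] u=2 | in ⊤ | out ⊤ | ==

Converged values:
  [0] ⊤
  [1] ⊤
  [2] ⊤
  [3] ⊤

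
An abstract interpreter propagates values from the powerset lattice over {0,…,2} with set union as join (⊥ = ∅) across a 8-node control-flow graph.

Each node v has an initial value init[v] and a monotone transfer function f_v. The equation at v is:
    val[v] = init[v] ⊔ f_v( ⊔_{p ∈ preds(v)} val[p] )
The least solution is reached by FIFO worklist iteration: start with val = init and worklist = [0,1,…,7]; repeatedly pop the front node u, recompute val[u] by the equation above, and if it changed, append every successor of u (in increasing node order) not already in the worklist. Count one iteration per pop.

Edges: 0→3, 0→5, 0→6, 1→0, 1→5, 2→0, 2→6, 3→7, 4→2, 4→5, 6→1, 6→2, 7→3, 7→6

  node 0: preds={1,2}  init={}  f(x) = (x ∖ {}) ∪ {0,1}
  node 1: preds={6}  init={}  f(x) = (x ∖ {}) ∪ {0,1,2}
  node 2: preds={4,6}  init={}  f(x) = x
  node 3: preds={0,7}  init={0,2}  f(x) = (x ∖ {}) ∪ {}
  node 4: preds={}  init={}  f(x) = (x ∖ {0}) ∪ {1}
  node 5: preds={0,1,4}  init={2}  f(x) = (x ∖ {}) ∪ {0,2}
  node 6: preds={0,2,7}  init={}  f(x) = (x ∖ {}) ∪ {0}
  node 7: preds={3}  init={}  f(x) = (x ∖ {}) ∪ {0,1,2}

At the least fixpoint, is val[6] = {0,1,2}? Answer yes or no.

Worklist (19 pops):
  #1 pop 0: in={} → {0,1} (was {}); enqueue []
  #2 pop 1: in={} → {0,1,2} (was {}); enqueue [0]
  #3 pop 2: in={} → {} (no change)
  #4 pop 3: in={0,1} → {0,1,2} (was {0,2}); enqueue []
  #5 pop 4: in={} → {1} (was {}); enqueue [2]
  #6 pop 5: in={0,1,2} → {0,1,2} (was {2}); enqueue []
  #7 pop 6: in={0,1} → {0,1} (was {}); enqueue [1]
  #8 pop 7: in={0,1,2} → {0,1,2} (was {}); enqueue [3,6]
  #9 pop 0: in={0,1,2} → {0,1,2} (was {0,1}); enqueue [5]
  #10 pop 2: in={0,1} → {0,1} (was {}); enqueue [0]
  #11 pop 1: in={0,1} → {0,1,2} (no change)
  #12 pop 3: in={0,1,2} → {0,1,2} (no change)
  #13 pop 6: in={0,1,2} → {0,1,2} (was {0,1}); enqueue [1,2]
  #14 pop 5: in={0,1,2} → {0,1,2} (no change)
  #15 pop 0: in={0,1,2} → {0,1,2} (no change)
  #16 pop 1: in={0,1,2} → {0,1,2} (no change)
  #17 pop 2: in={0,1,2} → {0,1,2} (was {0,1}); enqueue [0,6]
  #18 pop 0: in={0,1,2} → {0,1,2} (no change)
  #19 pop 6: in={0,1,2} → {0,1,2} (no change)

Fixpoint:
  val[0] = {0,1,2}
  val[1] = {0,1,2}
  val[2] = {0,1,2}
  val[3] = {0,1,2}
  val[4] = {1}
  val[5] = {0,1,2}
  val[6] = {0,1,2}
  val[7] = {0,1,2}

yes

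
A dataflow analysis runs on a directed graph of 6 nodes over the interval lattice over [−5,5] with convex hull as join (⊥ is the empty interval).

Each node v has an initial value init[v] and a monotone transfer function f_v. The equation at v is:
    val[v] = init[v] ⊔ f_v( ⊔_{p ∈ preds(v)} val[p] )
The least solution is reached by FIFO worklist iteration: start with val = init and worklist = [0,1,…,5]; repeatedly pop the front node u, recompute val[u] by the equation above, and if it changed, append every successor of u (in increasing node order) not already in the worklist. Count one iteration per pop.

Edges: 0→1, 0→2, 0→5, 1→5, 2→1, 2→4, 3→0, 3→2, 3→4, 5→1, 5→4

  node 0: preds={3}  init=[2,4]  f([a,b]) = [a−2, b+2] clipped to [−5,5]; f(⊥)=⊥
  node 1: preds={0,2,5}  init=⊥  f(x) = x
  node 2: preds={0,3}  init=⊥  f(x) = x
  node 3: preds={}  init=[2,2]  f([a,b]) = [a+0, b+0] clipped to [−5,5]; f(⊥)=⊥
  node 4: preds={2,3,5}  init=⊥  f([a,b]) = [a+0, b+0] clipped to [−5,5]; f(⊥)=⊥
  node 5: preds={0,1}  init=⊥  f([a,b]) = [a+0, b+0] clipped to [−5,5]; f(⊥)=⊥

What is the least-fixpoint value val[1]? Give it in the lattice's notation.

Trace (8 dequeues):
  [1] u=0 | in [2,2] | out [0,4] | prev [2,4] | push {}
  [2] u=1 | in [0,4] | out [0,4] | prev ⊥ | push {}
  [3] u=2 | in [0,4] | out [0,4] | prev ⊥ | push {1}
  [4] u=3 | in ⊥ | out [2,2] | ==
  [5] u=4 | in [0,4] | out [0,4] | prev ⊥ | push {}
  [6] u=5 | in [0,4] | out [0,4] | prev ⊥ | push {4}
  [7] u=1 | in [0,4] | out [0,4] | ==
  [8] u=4 | in [0,4] | out [0,4] | ==

Converged values:
  [0] [0,4]
  [1] [0,4]
  [2] [0,4]
  [3] [2,2]
  [4] [0,4]
  [5] [0,4]

[0,4]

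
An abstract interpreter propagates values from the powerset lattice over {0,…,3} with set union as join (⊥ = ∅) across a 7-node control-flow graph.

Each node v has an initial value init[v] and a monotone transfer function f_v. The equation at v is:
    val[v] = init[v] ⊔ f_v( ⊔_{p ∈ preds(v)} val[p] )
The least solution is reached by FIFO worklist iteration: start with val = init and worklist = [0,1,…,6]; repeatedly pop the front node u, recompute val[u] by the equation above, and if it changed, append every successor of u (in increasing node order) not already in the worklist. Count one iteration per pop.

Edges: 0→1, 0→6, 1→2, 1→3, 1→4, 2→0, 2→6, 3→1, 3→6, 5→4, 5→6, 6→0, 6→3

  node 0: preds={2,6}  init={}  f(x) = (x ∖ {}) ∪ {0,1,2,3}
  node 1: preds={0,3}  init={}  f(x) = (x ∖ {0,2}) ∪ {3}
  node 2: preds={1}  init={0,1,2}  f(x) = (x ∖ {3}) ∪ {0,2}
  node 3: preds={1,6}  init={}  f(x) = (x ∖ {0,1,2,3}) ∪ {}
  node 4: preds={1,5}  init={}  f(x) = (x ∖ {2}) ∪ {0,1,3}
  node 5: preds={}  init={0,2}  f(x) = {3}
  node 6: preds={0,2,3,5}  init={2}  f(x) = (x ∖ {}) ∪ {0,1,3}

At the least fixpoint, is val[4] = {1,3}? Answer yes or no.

Trace (10 dequeues):
  [1] u=0 | in {0,1,2} | out {0,1,2,3} | prev {} | push {}
  [2] u=1 | in {0,1,2,3} | out {1,3} | prev {} | push {}
  [3] u=2 | in {1,3} | out {0,1,2} | ==
  [4] u=3 | in {1,2,3} | out {} | ==
  [5] u=4 | in {0,1,2,3} | out {0,1,3} | prev {} | push {}
  [6] u=5 | in {} | out {0,2,3} | prev {0,2} | push {4}
  [7] u=6 | in {0,1,2,3} | out {0,1,2,3} | prev {2} | push {0,3}
  [8] u=4 | in {0,1,2,3} | out {0,1,3} | ==
  [9] u=0 | in {0,1,2,3} | out {0,1,2,3} | ==
  [10] u=3 | in {0,1,2,3} | out {} | ==

Converged values:
  [0] {0,1,2,3}
  [1] {1,3}
  [2] {0,1,2}
  [3] {}
  [4] {0,1,3}
  [5] {0,2,3}
  [6] {0,1,2,3}

no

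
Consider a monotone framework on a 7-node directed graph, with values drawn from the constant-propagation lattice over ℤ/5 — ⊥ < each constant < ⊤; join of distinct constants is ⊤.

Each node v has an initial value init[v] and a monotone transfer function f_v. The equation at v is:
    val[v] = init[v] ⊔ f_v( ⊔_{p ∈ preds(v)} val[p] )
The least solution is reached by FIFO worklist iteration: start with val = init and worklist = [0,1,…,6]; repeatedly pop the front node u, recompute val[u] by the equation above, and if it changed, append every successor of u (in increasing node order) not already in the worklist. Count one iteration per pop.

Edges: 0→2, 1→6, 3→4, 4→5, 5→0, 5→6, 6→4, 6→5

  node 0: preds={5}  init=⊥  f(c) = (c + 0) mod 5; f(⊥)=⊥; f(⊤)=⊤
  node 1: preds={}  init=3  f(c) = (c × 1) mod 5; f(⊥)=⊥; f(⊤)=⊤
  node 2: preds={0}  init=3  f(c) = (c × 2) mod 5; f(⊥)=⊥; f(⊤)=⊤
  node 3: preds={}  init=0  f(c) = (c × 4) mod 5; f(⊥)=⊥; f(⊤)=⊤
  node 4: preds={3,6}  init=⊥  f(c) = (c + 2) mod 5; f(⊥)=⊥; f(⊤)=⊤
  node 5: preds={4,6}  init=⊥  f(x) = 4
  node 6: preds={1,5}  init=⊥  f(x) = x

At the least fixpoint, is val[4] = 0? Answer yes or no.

no

Trace (11 dequeues):
  [1] u=0 | in ⊥ | out ⊥ | ==
  [2] u=1 | in ⊥ | out 3 | ==
  [3] u=2 | in ⊥ | out 3 | ==
  [4] u=3 | in ⊥ | out 0 | ==
  [5] u=4 | in 0 | out 2 | prev ⊥ | push {}
  [6] u=5 | in 2 | out 4 | prev ⊥ | push {0}
  [7] u=6 | in ⊤ | out ⊤ | prev ⊥ | push {4,5}
  [8] u=0 | in 4 | out 4 | prev ⊥ | push {2}
  [9] u=4 | in ⊤ | out ⊤ | prev 2 | push {}
  [10] u=5 | in ⊤ | out 4 | ==
  [11] u=2 | in 4 | out 3 | ==

Converged values:
  [0] 4
  [1] 3
  [2] 3
  [3] 0
  [4] ⊤
  [5] 4
  [6] ⊤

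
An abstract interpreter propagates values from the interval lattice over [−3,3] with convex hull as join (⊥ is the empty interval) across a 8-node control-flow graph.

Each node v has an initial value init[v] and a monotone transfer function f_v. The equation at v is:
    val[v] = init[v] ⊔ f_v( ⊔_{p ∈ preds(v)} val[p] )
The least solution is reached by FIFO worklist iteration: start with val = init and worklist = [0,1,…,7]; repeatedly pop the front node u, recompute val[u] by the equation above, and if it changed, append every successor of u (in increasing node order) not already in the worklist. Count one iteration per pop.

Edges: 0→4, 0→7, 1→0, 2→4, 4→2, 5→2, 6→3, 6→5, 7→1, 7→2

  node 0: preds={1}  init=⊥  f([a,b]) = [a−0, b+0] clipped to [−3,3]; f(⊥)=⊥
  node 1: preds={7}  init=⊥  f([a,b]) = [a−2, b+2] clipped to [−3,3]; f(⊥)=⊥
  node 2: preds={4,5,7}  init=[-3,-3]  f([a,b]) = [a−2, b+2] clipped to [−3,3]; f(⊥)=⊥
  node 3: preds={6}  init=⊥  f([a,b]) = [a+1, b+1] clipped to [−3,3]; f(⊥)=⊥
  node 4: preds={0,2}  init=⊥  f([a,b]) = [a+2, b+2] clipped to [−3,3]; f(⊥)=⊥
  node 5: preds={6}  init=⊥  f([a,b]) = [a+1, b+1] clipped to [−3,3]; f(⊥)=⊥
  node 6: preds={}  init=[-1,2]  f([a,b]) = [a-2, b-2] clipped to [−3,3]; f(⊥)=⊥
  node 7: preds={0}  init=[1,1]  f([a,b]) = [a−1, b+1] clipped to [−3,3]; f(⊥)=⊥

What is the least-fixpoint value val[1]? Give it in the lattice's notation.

Iteration log — 19 steps:
  step 1. node 0  ⊔preds=⊥  new=⊥  stable
  step 2. node 1  ⊔preds=[1,1]  new=[-1,3]  old=⊥  +wl: 0
  step 3. node 2  ⊔preds=[1,1]  new=[-3,3]  old=[-3,-3]  +wl: 
  step 4. node 3  ⊔preds=[-1,2]  new=[0,3]  old=⊥  +wl: 
  step 5. node 4  ⊔preds=[-3,3]  new=[-1,3]  old=⊥  +wl: 2
  step 6. node 5  ⊔preds=[-1,2]  new=[0,3]  old=⊥  +wl: 
  step 7. node 6  ⊔preds=⊥  new=[-1,2]  stable
  step 8. node 7  ⊔preds=⊥  new=[1,1]  stable
  step 9. node 0  ⊔preds=[-1,3]  new=[-1,3]  old=⊥  +wl: 4,7
  step 10. node 2  ⊔preds=[-1,3]  new=[-3,3]  stable
  step 11. node 4  ⊔preds=[-3,3]  new=[-1,3]  stable
  step 12. node 7  ⊔preds=[-1,3]  new=[-2,3]  old=[1,1]  +wl: 1,2
  step 13. node 1  ⊔preds=[-2,3]  new=[-3,3]  old=[-1,3]  +wl: 0
  step 14. node 2  ⊔preds=[-2,3]  new=[-3,3]  stable
  step 15. node 0  ⊔preds=[-3,3]  new=[-3,3]  old=[-1,3]  +wl: 4,7
  step 16. node 4  ⊔preds=[-3,3]  new=[-1,3]  stable
  step 17. node 7  ⊔preds=[-3,3]  new=[-3,3]  old=[-2,3]  +wl: 1,2
  step 18. node 1  ⊔preds=[-3,3]  new=[-3,3]  stable
  step 19. node 2  ⊔preds=[-3,3]  new=[-3,3]  stable

Least fixpoint reached:
  node 0: [-3,3]
  node 1: [-3,3]
  node 2: [-3,3]
  node 3: [0,3]
  node 4: [-1,3]
  node 5: [0,3]
  node 6: [-1,2]
  node 7: [-3,3]

[-3,3]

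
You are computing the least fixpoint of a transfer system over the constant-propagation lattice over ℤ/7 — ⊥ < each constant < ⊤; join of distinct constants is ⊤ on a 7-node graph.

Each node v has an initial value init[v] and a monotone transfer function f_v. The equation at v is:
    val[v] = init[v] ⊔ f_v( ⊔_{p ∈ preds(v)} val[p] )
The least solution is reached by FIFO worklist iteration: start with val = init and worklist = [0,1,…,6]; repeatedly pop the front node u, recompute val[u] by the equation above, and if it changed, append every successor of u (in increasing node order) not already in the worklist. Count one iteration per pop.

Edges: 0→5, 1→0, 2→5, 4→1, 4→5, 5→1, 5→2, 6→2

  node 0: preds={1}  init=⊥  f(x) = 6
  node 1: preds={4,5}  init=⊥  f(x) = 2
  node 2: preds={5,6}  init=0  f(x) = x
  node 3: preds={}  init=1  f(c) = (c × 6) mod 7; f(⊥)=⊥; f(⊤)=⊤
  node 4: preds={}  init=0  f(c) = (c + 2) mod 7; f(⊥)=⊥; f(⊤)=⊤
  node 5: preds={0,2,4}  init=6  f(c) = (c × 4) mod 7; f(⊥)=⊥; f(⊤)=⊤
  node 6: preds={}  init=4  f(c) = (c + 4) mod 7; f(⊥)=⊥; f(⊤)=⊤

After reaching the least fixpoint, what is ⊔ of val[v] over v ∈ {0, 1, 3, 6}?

Trace (10 dequeues):
  [1] u=0 | in ⊥ | out 6 | prev ⊥ | push {}
  [2] u=1 | in ⊤ | out 2 | prev ⊥ | push {0}
  [3] u=2 | in ⊤ | out ⊤ | prev 0 | push {}
  [4] u=3 | in ⊥ | out 1 | ==
  [5] u=4 | in ⊥ | out 0 | ==
  [6] u=5 | in ⊤ | out ⊤ | prev 6 | push {1,2}
  [7] u=6 | in ⊥ | out 4 | ==
  [8] u=0 | in 2 | out 6 | ==
  [9] u=1 | in ⊤ | out 2 | ==
  [10] u=2 | in ⊤ | out ⊤ | ==

Converged values:
  [0] 6
  [1] 2
  [2] ⊤
  [3] 1
  [4] 0
  [5] ⊤
  [6] 4

⊤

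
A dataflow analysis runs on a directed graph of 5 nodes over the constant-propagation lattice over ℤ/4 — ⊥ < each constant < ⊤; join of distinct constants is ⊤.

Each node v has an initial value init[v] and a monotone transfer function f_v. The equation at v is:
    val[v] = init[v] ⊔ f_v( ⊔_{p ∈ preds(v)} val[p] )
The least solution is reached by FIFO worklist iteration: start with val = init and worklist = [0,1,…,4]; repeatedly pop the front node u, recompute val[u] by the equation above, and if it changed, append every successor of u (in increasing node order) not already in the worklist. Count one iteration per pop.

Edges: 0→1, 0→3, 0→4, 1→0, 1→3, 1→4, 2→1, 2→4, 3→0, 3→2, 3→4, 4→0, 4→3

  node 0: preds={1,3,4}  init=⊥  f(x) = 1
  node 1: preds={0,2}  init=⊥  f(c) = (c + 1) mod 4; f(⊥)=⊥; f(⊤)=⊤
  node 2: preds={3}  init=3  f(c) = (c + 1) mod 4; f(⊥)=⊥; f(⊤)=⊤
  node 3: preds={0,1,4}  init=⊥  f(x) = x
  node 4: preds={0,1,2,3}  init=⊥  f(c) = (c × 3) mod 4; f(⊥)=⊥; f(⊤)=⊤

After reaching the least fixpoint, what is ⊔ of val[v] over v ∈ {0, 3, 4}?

Trace (10 dequeues):
  [1] u=0 | in ⊥ | out 1 | prev ⊥ | push {}
  [2] u=1 | in ⊤ | out ⊤ | prev ⊥ | push {0}
  [3] u=2 | in ⊥ | out 3 | ==
  [4] u=3 | in ⊤ | out ⊤ | prev ⊥ | push {2}
  [5] u=4 | in ⊤ | out ⊤ | prev ⊥ | push {3}
  [6] u=0 | in ⊤ | out 1 | ==
  [7] u=2 | in ⊤ | out ⊤ | prev 3 | push {1,4}
  [8] u=3 | in ⊤ | out ⊤ | ==
  [9] u=1 | in ⊤ | out ⊤ | ==
  [10] u=4 | in ⊤ | out ⊤ | ==

Converged values:
  [0] 1
  [1] ⊤
  [2] ⊤
  [3] ⊤
  [4] ⊤

⊤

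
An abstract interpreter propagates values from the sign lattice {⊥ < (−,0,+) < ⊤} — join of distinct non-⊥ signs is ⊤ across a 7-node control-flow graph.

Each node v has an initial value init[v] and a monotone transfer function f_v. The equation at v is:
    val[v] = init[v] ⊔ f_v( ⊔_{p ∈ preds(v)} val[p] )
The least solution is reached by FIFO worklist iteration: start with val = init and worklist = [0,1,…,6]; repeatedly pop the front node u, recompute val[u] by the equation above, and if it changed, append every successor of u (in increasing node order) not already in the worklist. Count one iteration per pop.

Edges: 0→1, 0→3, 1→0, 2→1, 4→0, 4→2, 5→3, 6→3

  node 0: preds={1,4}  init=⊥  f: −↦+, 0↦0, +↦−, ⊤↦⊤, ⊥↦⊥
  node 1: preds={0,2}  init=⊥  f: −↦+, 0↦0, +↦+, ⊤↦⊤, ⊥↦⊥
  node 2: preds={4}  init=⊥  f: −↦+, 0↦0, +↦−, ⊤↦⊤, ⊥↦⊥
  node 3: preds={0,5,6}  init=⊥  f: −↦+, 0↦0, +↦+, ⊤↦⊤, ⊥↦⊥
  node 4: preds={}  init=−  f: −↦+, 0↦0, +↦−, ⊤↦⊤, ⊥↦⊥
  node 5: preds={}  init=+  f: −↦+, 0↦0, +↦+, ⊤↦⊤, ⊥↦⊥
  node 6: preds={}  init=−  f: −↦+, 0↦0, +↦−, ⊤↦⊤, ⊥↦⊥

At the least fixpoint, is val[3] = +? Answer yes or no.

no

Worklist (11 pops):
  #1 pop 0: in=− → + (was ⊥); enqueue []
  #2 pop 1: in=+ → + (was ⊥); enqueue [0]
  #3 pop 2: in=− → + (was ⊥); enqueue [1]
  #4 pop 3: in=⊤ → ⊤ (was ⊥); enqueue []
  #5 pop 4: in=⊥ → − (no change)
  #6 pop 5: in=⊥ → + (no change)
  #7 pop 6: in=⊥ → − (no change)
  #8 pop 0: in=⊤ → ⊤ (was +); enqueue [3]
  #9 pop 1: in=⊤ → ⊤ (was +); enqueue [0]
  #10 pop 3: in=⊤ → ⊤ (no change)
  #11 pop 0: in=⊤ → ⊤ (no change)

Fixpoint:
  val[0] = ⊤
  val[1] = ⊤
  val[2] = +
  val[3] = ⊤
  val[4] = −
  val[5] = +
  val[6] = −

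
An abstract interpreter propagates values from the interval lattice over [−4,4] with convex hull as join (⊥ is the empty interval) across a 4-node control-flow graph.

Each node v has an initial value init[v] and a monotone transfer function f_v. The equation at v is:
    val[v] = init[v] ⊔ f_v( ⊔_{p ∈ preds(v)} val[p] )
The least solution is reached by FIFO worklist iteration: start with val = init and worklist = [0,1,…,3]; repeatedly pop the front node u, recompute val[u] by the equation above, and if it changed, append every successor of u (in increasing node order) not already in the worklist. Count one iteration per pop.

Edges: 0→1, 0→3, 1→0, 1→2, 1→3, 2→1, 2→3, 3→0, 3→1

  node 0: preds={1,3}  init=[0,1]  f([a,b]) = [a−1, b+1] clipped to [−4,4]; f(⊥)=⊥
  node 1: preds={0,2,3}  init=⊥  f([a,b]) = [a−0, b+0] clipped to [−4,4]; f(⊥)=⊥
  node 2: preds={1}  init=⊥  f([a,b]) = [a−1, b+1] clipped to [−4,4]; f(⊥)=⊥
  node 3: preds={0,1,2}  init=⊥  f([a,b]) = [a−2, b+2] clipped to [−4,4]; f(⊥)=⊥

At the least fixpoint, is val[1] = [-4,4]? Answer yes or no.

yes

Worklist (11 pops):
  #1 pop 0: in=⊥ → [0,1] (no change)
  #2 pop 1: in=[0,1] → [0,1] (was ⊥); enqueue [0]
  #3 pop 2: in=[0,1] → [-1,2] (was ⊥); enqueue [1]
  #4 pop 3: in=[-1,2] → [-3,4] (was ⊥); enqueue []
  #5 pop 0: in=[-3,4] → [-4,4] (was [0,1]); enqueue [3]
  #6 pop 1: in=[-4,4] → [-4,4] (was [0,1]); enqueue [0,2]
  #7 pop 3: in=[-4,4] → [-4,4] (was [-3,4]); enqueue [1]
  #8 pop 0: in=[-4,4] → [-4,4] (no change)
  #9 pop 2: in=[-4,4] → [-4,4] (was [-1,2]); enqueue [3]
  #10 pop 1: in=[-4,4] → [-4,4] (no change)
  #11 pop 3: in=[-4,4] → [-4,4] (no change)

Fixpoint:
  val[0] = [-4,4]
  val[1] = [-4,4]
  val[2] = [-4,4]
  val[3] = [-4,4]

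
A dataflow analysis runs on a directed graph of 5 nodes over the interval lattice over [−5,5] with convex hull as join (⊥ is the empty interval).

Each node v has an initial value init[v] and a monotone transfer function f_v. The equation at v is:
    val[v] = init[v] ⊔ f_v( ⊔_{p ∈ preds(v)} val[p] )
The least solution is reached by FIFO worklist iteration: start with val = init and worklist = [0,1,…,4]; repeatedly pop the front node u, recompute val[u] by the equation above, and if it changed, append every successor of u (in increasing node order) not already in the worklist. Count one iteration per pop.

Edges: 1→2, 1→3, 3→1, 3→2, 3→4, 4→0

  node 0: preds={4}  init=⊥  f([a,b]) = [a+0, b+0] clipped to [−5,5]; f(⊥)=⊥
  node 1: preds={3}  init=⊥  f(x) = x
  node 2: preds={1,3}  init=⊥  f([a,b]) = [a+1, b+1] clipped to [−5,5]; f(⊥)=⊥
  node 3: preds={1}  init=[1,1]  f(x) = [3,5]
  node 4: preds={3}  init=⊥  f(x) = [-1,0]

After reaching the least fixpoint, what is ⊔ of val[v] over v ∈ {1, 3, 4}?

[-1,5]

Trace (9 dequeues):
  [1] u=0 | in ⊥ | out ⊥ | ==
  [2] u=1 | in [1,1] | out [1,1] | prev ⊥ | push {}
  [3] u=2 | in [1,1] | out [2,2] | prev ⊥ | push {}
  [4] u=3 | in [1,1] | out [1,5] | prev [1,1] | push {1,2}
  [5] u=4 | in [1,5] | out [-1,0] | prev ⊥ | push {0}
  [6] u=1 | in [1,5] | out [1,5] | prev [1,1] | push {3}
  [7] u=2 | in [1,5] | out [2,5] | prev [2,2] | push {}
  [8] u=0 | in [-1,0] | out [-1,0] | prev ⊥ | push {}
  [9] u=3 | in [1,5] | out [1,5] | ==

Converged values:
  [0] [-1,0]
  [1] [1,5]
  [2] [2,5]
  [3] [1,5]
  [4] [-1,0]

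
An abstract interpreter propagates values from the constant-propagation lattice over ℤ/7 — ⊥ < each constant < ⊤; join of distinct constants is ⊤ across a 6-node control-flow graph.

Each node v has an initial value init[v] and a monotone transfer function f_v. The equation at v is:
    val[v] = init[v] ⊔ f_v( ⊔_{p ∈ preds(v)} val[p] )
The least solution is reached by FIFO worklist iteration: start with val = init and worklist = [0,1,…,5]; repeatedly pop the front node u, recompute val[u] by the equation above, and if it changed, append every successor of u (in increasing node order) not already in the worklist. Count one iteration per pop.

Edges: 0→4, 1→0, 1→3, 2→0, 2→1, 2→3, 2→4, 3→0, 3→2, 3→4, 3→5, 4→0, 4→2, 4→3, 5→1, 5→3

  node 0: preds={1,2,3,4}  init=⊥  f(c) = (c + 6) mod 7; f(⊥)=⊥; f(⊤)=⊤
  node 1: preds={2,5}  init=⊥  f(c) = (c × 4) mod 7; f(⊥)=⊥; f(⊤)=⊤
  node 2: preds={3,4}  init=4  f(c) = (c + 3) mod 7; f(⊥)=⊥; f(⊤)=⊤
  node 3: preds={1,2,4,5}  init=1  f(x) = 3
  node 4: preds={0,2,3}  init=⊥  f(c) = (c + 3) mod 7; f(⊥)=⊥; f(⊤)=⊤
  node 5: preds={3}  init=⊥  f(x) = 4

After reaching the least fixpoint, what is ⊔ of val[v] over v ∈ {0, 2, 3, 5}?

Trace (13 dequeues):
  [1] u=0 | in ⊤ | out ⊤ | prev ⊥ | push {}
  [2] u=1 | in 4 | out 2 | prev ⊥ | push {0}
  [3] u=2 | in 1 | out 4 | ==
  [4] u=3 | in ⊤ | out ⊤ | prev 1 | push {2}
  [5] u=4 | in ⊤ | out ⊤ | prev ⊥ | push {3}
  [6] u=5 | in ⊤ | out 4 | prev ⊥ | push {1}
  [7] u=0 | in ⊤ | out ⊤ | ==
  [8] u=2 | in ⊤ | out ⊤ | prev 4 | push {0,4}
  [9] u=3 | in ⊤ | out ⊤ | ==
  [10] u=1 | in ⊤ | out ⊤ | prev 2 | push {3}
  [11] u=0 | in ⊤ | out ⊤ | ==
  [12] u=4 | in ⊤ | out ⊤ | ==
  [13] u=3 | in ⊤ | out ⊤ | ==

Converged values:
  [0] ⊤
  [1] ⊤
  [2] ⊤
  [3] ⊤
  [4] ⊤
  [5] 4

⊤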